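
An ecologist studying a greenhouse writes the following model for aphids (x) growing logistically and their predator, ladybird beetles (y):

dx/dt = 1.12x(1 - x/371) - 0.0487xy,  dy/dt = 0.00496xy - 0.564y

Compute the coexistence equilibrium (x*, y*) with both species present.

From dy/dt = 0 with y > 0: 0.00496x* = 0.564, so x* = 114.
Substitute into dx/dt = 0: 1.12(1 - 114/371) = 0.0487y*.
The bracket is 0.694, giving y* = 0.777/0.0487 = 15.9.

x* ≈ 114, y* ≈ 15.9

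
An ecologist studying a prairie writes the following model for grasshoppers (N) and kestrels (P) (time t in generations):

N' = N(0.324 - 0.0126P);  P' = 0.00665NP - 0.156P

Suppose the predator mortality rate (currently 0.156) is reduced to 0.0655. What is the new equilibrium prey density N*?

N* ≈ 9.85

At the interior fixed point, setting dP/dt = 0 with P > 0 fixes N* = (predator death rate)/(NP coefficient) — independent of the other coefficients.
With the change, N* = 0.0655/0.00665 = 9.85; it falls from 23.5.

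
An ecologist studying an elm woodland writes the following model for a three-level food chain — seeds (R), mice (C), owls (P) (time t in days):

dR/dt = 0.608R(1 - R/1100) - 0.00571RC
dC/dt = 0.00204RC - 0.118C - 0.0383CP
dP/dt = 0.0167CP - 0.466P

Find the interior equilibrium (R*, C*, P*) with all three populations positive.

R* ≈ 812, C* ≈ 27.9, P* ≈ 40.2

From dP/dt = 0: 0.0167C* = 0.466, so C* = 27.9.
From dR/dt = 0: 0.608(1 - R*/1100) = 0.00571·27.9, giving R* = 1100·(1 - 0.262) = 812.
From dC/dt = 0: 0.00204·812 - 0.118 = 0.0383P*, so P* = 1.54/0.0383 = 40.2.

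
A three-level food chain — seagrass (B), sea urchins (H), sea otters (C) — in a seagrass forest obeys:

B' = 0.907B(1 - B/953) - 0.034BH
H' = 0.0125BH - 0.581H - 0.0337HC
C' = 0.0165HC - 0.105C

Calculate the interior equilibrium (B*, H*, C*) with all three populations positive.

B* ≈ 726, H* ≈ 6.36, C* ≈ 252

From dC/dt = 0: 0.0165H* = 0.105, so H* = 6.36.
From dB/dt = 0: 0.907(1 - B*/953) = 0.034·6.36, giving B* = 953·(1 - 0.239) = 726.
From dH/dt = 0: 0.0125·726 - 0.581 = 0.0337C*, so C* = 8.49/0.0337 = 252.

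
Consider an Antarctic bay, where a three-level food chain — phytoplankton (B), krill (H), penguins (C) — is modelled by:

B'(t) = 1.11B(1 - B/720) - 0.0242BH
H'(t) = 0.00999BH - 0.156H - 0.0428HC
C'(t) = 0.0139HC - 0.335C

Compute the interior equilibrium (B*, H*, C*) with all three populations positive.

B* ≈ 342, H* ≈ 24.1, C* ≈ 76.1

From dC/dt = 0: 0.0139H* = 0.335, so H* = 24.1.
From dB/dt = 0: 1.11(1 - B*/720) = 0.0242·24.1, giving B* = 720·(1 - 0.525) = 342.
From dH/dt = 0: 0.00999·342 - 0.156 = 0.0428C*, so C* = 3.26/0.0428 = 76.1.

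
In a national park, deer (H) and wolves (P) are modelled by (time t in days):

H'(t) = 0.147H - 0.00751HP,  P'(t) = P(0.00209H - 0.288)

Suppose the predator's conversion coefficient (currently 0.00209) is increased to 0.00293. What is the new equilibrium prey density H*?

H* ≈ 98.3

At the interior fixed point, setting dP/dt = 0 with P > 0 fixes H* = (predator death rate)/(HP coefficient) — independent of the other coefficients.
With the change, H* = 0.288/0.00293 = 98.3; it falls from 138.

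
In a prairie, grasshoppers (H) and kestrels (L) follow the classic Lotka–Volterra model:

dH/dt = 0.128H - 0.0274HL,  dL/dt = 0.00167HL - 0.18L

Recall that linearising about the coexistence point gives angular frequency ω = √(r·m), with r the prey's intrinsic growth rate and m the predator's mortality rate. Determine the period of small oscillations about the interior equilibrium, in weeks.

T ≈ 41.4 weeks

Here r = 0.128 and m = 0.18, so r·m = 0.023.
ω = √0.023 = 0.152 per week, hence T = 2π/ω ≈ 41.4 weeks.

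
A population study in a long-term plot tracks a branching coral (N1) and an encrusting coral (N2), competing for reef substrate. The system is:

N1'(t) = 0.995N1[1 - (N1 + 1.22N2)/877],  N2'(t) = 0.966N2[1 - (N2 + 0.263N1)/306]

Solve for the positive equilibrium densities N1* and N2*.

N1* ≈ 742, N2* ≈ 111

Setting both brackets to zero gives the nullclines N1 + 1.22N2 = 877 and 0.263N1 + N2 = 306.
Substituting N2 = 306 - 0.263N1 into the first: N1(1 - 1.22·0.263) = 877 - 1.22·306.
So N1* = 504/0.679 = 742, and then N2* = 306 - 0.263·742 = 111.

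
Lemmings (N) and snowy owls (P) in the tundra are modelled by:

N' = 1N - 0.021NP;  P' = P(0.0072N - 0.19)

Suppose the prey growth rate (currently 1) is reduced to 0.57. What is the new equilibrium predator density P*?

P* ≈ 27.1

At the interior fixed point, setting dN/dt = 0 with N > 0 fixes P* = (prey growth rate)/(NP coefficient) — independent of the other coefficients.
With the change, P* = 0.57/0.021 = 27.1; it falls from 47.6.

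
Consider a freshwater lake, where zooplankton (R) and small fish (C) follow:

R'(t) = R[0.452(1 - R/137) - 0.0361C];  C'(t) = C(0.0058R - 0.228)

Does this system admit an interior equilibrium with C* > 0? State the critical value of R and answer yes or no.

The predator equation gives dC/dt > 0 only when R > 0.228/0.0058 = 39.3.
Without the predator, R → K = 137. Since 137 > 39.3, the predator can invade and persist.

Threshold R = 39.3; K > 39.3, so yes, the predator persists.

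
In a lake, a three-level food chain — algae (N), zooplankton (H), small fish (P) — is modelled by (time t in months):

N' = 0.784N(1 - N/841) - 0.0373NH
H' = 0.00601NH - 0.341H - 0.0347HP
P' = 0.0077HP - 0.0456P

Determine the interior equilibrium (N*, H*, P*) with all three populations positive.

From dP/dt = 0: 0.0077H* = 0.0456, so H* = 5.92.
From dN/dt = 0: 0.784(1 - N*/841) = 0.0373·5.92, giving N* = 841·(1 - 0.282) = 604.
From dH/dt = 0: 0.00601·604 - 0.341 = 0.0347P*, so P* = 3.29/0.0347 = 94.8.

N* ≈ 604, H* ≈ 5.92, P* ≈ 94.8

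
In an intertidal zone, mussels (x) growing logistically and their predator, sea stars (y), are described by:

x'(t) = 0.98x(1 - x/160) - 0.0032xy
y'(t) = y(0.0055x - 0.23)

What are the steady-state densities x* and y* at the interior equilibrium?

From dy/dt = 0 with y > 0: 0.0055x* = 0.23, so x* = 41.8.
Substitute into dx/dt = 0: 0.98(1 - 41.8/160) = 0.0032y*.
The bracket is 0.739, giving y* = 0.724/0.0032 = 226.

x* ≈ 41.8, y* ≈ 226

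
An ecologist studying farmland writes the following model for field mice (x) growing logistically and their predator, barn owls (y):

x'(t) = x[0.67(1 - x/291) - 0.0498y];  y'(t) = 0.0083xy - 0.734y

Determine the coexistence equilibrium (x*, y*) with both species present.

x* ≈ 88.4, y* ≈ 9.37

From dy/dt = 0 with y > 0: 0.0083x* = 0.734, so x* = 88.4.
Substitute into dx/dt = 0: 0.67(1 - 88.4/291) = 0.0498y*.
The bracket is 0.696, giving y* = 0.466/0.0498 = 9.37.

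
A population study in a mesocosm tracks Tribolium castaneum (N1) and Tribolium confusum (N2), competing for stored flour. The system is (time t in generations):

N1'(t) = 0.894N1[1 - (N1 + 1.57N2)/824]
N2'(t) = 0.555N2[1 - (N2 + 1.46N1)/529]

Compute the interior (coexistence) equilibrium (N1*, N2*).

N1* ≈ 5.05, N2* ≈ 522

Setting both brackets to zero gives the nullclines N1 + 1.57N2 = 824 and 1.46N1 + N2 = 529.
Substituting N2 = 529 - 1.46N1 into the first: N1(1 - 1.57·1.46) = 824 - 1.57·529.
So N1* = -6.53/-1.29 = 5.05, and then N2* = 529 - 1.46·5.05 = 522.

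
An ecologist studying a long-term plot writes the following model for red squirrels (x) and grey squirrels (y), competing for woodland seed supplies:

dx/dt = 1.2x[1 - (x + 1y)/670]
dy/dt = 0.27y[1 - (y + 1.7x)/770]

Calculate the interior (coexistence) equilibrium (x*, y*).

x* ≈ 143, y* ≈ 527

Setting both brackets to zero gives the nullclines x + 1y = 670 and 1.7x + y = 770.
Substituting y = 770 - 1.7x into the first: x(1 - 1·1.7) = 670 - 1·770.
So x* = -100/-0.7 = 143, and then y* = 770 - 1.7·143 = 527.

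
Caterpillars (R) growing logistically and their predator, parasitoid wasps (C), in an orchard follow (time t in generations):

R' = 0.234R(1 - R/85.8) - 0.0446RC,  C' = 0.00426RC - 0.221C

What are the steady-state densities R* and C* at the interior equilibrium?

R* ≈ 51.9, C* ≈ 2.07

From dC/dt = 0 with C > 0: 0.00426R* = 0.221, so R* = 51.9.
Substitute into dR/dt = 0: 0.234(1 - 51.9/85.8) = 0.0446C*.
The bracket is 0.395, giving C* = 0.0925/0.0446 = 2.07.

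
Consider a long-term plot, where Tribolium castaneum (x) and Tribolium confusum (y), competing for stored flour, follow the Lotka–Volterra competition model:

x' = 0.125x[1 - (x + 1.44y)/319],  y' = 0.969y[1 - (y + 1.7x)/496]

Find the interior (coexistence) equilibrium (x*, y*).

x* ≈ 273, y* ≈ 32

Setting both brackets to zero gives the nullclines x + 1.44y = 319 and 1.7x + y = 496.
Substituting y = 496 - 1.7x into the first: x(1 - 1.44·1.7) = 319 - 1.44·496.
So x* = -395/-1.45 = 273, and then y* = 496 - 1.7·273 = 32.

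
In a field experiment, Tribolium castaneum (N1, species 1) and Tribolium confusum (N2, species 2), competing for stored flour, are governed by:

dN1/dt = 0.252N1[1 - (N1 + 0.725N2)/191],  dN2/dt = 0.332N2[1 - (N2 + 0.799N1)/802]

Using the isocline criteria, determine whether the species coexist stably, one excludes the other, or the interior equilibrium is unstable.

species 2 excludes species 1

Compare the nullcline intercepts: K1/α12 = 191/0.725 = 263 < K2 = 802; K2/α21 = 802/0.799 = 1000 > K1 = 191.
Since the inequalities point opposite ways, species 2 can invade but species 1 cannot.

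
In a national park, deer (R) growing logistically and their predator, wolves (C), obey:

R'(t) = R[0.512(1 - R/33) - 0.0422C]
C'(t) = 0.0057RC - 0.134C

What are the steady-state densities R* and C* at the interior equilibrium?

From dC/dt = 0 with C > 0: 0.0057R* = 0.134, so R* = 23.5.
Substitute into dR/dt = 0: 0.512(1 - 23.5/33) = 0.0422C*.
The bracket is 0.288, giving C* = 0.147/0.0422 = 3.49.

R* ≈ 23.5, C* ≈ 3.49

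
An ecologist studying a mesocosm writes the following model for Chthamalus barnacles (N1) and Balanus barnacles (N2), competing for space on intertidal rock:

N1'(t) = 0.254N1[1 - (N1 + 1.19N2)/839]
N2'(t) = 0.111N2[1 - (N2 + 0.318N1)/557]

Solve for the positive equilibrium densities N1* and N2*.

N1* ≈ 283, N2* ≈ 467

Setting both brackets to zero gives the nullclines N1 + 1.19N2 = 839 and 0.318N1 + N2 = 557.
Substituting N2 = 557 - 0.318N1 into the first: N1(1 - 1.19·0.318) = 839 - 1.19·557.
So N1* = 176/0.622 = 283, and then N2* = 557 - 0.318·283 = 467.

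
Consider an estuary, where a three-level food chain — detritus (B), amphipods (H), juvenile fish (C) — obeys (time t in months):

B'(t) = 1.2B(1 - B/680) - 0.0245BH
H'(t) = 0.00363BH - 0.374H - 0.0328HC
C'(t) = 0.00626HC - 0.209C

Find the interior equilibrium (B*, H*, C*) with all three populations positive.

B* ≈ 216, H* ≈ 33.4, C* ≈ 12.6

From dC/dt = 0: 0.00626H* = 0.209, so H* = 33.4.
From dB/dt = 0: 1.2(1 - B*/680) = 0.0245·33.4, giving B* = 680·(1 - 0.682) = 216.
From dH/dt = 0: 0.00363·216 - 0.374 = 0.0328C*, so C* = 0.412/0.0328 = 12.6.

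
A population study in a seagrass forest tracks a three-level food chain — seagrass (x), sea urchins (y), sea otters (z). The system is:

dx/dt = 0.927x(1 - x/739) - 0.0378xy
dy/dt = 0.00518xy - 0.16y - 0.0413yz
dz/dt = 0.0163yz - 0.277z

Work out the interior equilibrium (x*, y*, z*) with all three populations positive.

From dz/dt = 0: 0.0163y* = 0.277, so y* = 17.
From dx/dt = 0: 0.927(1 - x*/739) = 0.0378·17, giving x* = 739·(1 - 0.693) = 227.
From dy/dt = 0: 0.00518·227 - 0.16 = 0.0413z*, so z* = 1.02/0.0413 = 24.6.

x* ≈ 227, y* ≈ 17, z* ≈ 24.6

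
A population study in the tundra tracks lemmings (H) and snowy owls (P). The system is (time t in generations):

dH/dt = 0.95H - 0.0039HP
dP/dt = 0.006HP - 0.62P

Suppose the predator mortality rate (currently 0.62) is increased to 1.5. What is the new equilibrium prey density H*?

H* ≈ 250

At the interior fixed point, setting dP/dt = 0 with P > 0 fixes H* = (predator death rate)/(HP coefficient) — independent of the other coefficients.
With the change, H* = 1.5/0.006 = 250; it rises from 103.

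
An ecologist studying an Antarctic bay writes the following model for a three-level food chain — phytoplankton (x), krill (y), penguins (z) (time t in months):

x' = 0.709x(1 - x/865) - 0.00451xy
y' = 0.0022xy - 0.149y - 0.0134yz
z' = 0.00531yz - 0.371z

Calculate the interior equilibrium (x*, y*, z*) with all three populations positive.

From dz/dt = 0: 0.00531y* = 0.371, so y* = 69.9.
From dx/dt = 0: 0.709(1 - x*/865) = 0.00451·69.9, giving x* = 865·(1 - 0.444) = 481.
From dy/dt = 0: 0.0022·481 - 0.149 = 0.0134z*, so z* = 0.908/0.0134 = 67.8.

x* ≈ 481, y* ≈ 69.9, z* ≈ 67.8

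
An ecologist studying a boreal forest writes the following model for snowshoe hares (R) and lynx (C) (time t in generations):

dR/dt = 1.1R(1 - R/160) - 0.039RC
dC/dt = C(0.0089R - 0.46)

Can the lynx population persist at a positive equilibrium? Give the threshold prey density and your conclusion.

The predator equation gives dC/dt > 0 only when R > 0.46/0.0089 = 51.7.
Without the predator, R → K = 160. Since 160 > 51.7, the predator can invade and persist.

Threshold R = 51.7; K > 51.7, so yes, the predator persists.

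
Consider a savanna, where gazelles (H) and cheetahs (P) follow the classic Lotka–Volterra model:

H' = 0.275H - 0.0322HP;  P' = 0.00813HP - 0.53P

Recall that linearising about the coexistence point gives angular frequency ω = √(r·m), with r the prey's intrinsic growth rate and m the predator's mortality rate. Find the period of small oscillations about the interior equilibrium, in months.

T ≈ 16.5 months

Here r = 0.275 and m = 0.53, so r·m = 0.146.
ω = √0.146 = 0.382 per month, hence T = 2π/ω ≈ 16.5 months.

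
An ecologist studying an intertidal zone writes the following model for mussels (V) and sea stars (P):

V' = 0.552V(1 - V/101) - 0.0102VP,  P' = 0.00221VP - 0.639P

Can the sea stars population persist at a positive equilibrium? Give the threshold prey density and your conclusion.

Threshold V = 289; K < 289, so no, the predator goes extinct.

The predator equation gives dP/dt > 0 only when V > 0.639/0.00221 = 289.
Without the predator, V → K = 101. Since 101 < 289, the predator cannot invade.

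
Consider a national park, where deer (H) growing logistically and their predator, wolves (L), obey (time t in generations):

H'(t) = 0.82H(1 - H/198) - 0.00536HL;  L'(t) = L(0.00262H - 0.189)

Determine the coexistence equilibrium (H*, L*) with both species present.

From dL/dt = 0 with L > 0: 0.00262H* = 0.189, so H* = 72.1.
Substitute into dH/dt = 0: 0.82(1 - 72.1/198) = 0.00536L*.
The bracket is 0.636, giving L* = 0.521/0.00536 = 97.2.

H* ≈ 72.1, L* ≈ 97.2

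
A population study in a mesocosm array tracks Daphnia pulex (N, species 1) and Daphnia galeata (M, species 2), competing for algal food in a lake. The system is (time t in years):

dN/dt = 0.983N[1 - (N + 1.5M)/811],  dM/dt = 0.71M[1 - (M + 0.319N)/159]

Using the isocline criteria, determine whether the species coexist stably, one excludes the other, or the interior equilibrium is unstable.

Compare the nullcline intercepts: K1/α12 = 811/1.5 = 541 > K2 = 159; K2/α21 = 159/0.319 = 498 < K1 = 811.
Since the inequalities point opposite ways, species 1 can invade but species 2 cannot.

species 1 excludes species 2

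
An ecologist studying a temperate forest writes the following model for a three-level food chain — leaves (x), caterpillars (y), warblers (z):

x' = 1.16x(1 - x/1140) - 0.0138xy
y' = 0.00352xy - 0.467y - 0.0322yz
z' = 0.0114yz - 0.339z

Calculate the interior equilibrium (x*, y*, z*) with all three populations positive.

From dz/dt = 0: 0.0114y* = 0.339, so y* = 29.7.
From dx/dt = 0: 1.16(1 - x*/1140) = 0.0138·29.7, giving x* = 1140·(1 - 0.354) = 737.
From dy/dt = 0: 0.00352·737 - 0.467 = 0.0322z*, so z* = 2.13/0.0322 = 66.

x* ≈ 737, y* ≈ 29.7, z* ≈ 66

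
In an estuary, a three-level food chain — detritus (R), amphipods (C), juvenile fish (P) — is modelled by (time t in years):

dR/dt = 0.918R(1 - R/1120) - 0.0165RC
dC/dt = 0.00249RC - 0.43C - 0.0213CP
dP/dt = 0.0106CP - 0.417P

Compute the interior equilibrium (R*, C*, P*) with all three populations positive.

R* ≈ 328, C* ≈ 39.3, P* ≈ 18.2

From dP/dt = 0: 0.0106C* = 0.417, so C* = 39.3.
From dR/dt = 0: 0.918(1 - R*/1120) = 0.0165·39.3, giving R* = 1120·(1 - 0.707) = 328.
From dC/dt = 0: 0.00249·328 - 0.43 = 0.0213P*, so P* = 0.387/0.0213 = 18.2.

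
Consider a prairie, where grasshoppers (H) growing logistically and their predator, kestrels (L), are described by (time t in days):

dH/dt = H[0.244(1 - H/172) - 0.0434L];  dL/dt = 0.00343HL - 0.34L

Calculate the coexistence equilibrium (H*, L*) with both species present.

From dL/dt = 0 with L > 0: 0.00343H* = 0.34, so H* = 99.1.
Substitute into dH/dt = 0: 0.244(1 - 99.1/172) = 0.0434L*.
The bracket is 0.424, giving L* = 0.103/0.0434 = 2.38.

H* ≈ 99.1, L* ≈ 2.38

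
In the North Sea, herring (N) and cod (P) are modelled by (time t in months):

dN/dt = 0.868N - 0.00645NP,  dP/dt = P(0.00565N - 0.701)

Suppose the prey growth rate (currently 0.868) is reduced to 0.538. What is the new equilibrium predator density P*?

P* ≈ 83.4

At the interior fixed point, setting dN/dt = 0 with N > 0 fixes P* = (prey growth rate)/(NP coefficient) — independent of the other coefficients.
With the change, P* = 0.538/0.00645 = 83.4; it falls from 135.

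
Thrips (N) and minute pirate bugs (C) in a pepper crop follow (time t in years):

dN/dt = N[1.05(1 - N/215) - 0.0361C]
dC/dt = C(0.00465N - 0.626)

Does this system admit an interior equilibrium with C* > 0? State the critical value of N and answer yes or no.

The predator equation gives dC/dt > 0 only when N > 0.626/0.00465 = 135.
Without the predator, N → K = 215. Since 215 > 135, the predator can invade and persist.

Threshold N = 135; K > 135, so yes, the predator persists.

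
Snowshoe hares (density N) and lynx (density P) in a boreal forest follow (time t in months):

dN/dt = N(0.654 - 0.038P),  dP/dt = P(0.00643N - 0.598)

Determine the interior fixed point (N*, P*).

N* ≈ 93, P* ≈ 17.2

Set dP/dt = 0 with P > 0: 0.00643N - 0.598 = 0, so N* = 0.598/0.00643 = 93.
Set dN/dt = 0 with N > 0: 0.654 - 0.038P = 0, so P* = 0.654/0.038 = 17.2.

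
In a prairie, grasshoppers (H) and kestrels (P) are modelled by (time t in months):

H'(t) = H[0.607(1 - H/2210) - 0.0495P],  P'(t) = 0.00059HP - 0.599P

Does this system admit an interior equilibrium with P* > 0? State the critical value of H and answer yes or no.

Threshold H = 1020; K > 1020, so yes, the predator persists.

The predator equation gives dP/dt > 0 only when H > 0.599/0.00059 = 1020.
Without the predator, H → K = 2210. Since 2210 > 1020, the predator can invade and persist.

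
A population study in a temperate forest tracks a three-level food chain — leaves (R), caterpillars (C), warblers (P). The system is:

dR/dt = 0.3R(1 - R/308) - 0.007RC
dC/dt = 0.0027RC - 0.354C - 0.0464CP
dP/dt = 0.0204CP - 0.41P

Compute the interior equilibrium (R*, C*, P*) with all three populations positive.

R* ≈ 164, C* ≈ 20.1, P* ≈ 1.89

From dP/dt = 0: 0.0204C* = 0.41, so C* = 20.1.
From dR/dt = 0: 0.3(1 - R*/308) = 0.007·20.1, giving R* = 308·(1 - 0.469) = 164.
From dC/dt = 0: 0.0027·164 - 0.354 = 0.0464P*, so P* = 0.0876/0.0464 = 1.89.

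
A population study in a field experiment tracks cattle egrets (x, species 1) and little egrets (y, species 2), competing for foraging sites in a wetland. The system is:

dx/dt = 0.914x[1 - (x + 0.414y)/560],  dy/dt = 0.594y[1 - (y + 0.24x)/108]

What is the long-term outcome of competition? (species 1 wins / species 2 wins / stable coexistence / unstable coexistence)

species 1 excludes species 2

Compare the nullcline intercepts: K1/α12 = 560/0.414 = 1350 > K2 = 108; K2/α21 = 108/0.24 = 450 < K1 = 560.
Since the inequalities point opposite ways, species 1 can invade but species 2 cannot.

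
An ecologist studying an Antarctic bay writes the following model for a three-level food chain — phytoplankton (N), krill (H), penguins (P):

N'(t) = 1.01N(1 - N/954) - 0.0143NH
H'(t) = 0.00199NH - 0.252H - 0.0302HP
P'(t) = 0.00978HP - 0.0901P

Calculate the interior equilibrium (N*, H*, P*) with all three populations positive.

From dP/dt = 0: 0.00978H* = 0.0901, so H* = 9.21.
From dN/dt = 0: 1.01(1 - N*/954) = 0.0143·9.21, giving N* = 954·(1 - 0.13) = 830.
From dH/dt = 0: 0.00199·830 - 0.252 = 0.0302P*, so P* = 1.4/0.0302 = 46.3.

N* ≈ 830, H* ≈ 9.21, P* ≈ 46.3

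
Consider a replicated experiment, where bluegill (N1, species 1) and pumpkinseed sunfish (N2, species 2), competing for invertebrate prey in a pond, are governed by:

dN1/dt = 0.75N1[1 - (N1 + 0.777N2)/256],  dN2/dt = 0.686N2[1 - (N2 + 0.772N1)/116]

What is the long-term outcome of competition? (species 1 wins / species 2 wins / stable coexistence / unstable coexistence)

species 1 excludes species 2

Compare the nullcline intercepts: K1/α12 = 256/0.777 = 329 > K2 = 116; K2/α21 = 116/0.772 = 150 < K1 = 256.
Since the inequalities point opposite ways, species 1 can invade but species 2 cannot.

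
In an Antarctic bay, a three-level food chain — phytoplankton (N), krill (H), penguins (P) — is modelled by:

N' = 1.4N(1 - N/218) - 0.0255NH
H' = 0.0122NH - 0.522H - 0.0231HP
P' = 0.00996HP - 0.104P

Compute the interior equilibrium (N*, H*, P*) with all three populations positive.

From dP/dt = 0: 0.00996H* = 0.104, so H* = 10.4.
From dN/dt = 0: 1.4(1 - N*/218) = 0.0255·10.4, giving N* = 218·(1 - 0.19) = 177.
From dH/dt = 0: 0.0122·177 - 0.522 = 0.0231P*, so P* = 1.63/0.0231 = 70.6.

N* ≈ 177, H* ≈ 10.4, P* ≈ 70.6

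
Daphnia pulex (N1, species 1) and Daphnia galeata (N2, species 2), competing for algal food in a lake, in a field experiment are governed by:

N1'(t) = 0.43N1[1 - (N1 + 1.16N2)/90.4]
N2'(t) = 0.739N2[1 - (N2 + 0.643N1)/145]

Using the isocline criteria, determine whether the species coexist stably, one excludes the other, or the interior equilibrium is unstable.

species 2 excludes species 1

Compare the nullcline intercepts: K1/α12 = 90.4/1.16 = 77.9 < K2 = 145; K2/α21 = 145/0.643 = 226 > K1 = 90.4.
Since the inequalities point opposite ways, species 2 can invade but species 1 cannot.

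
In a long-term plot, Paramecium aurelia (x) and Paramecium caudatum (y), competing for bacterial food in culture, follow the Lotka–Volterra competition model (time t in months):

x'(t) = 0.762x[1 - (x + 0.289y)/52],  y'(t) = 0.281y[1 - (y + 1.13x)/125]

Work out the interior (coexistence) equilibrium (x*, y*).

Setting both brackets to zero gives the nullclines x + 0.289y = 52 and 1.13x + y = 125.
Substituting y = 125 - 1.13x into the first: x(1 - 0.289·1.13) = 52 - 0.289·125.
So x* = 15.9/0.673 = 23.6, and then y* = 125 - 1.13·23.6 = 98.4.

x* ≈ 23.6, y* ≈ 98.4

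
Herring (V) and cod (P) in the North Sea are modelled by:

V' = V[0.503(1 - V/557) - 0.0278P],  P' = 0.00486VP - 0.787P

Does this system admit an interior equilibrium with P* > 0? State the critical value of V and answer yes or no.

The predator equation gives dP/dt > 0 only when V > 0.787/0.00486 = 162.
Without the predator, V → K = 557. Since 557 > 162, the predator can invade and persist.

Threshold V = 162; K > 162, so yes, the predator persists.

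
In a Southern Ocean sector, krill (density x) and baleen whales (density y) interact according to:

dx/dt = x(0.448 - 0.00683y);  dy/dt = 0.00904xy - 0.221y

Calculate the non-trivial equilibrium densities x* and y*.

Set dy/dt = 0 with y > 0: 0.00904x - 0.221 = 0, so x* = 0.221/0.00904 = 24.4.
Set dx/dt = 0 with x > 0: 0.448 - 0.00683y = 0, so y* = 0.448/0.00683 = 65.6.

x* ≈ 24.4, y* ≈ 65.6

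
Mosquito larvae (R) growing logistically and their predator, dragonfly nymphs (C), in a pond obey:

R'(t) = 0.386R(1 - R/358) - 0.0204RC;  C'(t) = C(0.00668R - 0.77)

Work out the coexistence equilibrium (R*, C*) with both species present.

R* ≈ 115, C* ≈ 12.8

From dC/dt = 0 with C > 0: 0.00668R* = 0.77, so R* = 115.
Substitute into dR/dt = 0: 0.386(1 - 115/358) = 0.0204C*.
The bracket is 0.678, giving C* = 0.262/0.0204 = 12.8.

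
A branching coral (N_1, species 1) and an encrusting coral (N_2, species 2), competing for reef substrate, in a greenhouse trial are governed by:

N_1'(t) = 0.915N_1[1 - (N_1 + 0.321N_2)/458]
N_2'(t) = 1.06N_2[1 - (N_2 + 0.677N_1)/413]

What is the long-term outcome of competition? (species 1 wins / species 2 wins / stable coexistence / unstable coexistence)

Compare the nullcline intercepts: K1/α12 = 458/0.321 = 1430 > K2 = 413; K2/α21 = 413/0.677 = 610 > K1 = 458.
Since both inequalities hold, each species can invade when rare, so the interior equilibrium is stable.

stable coexistence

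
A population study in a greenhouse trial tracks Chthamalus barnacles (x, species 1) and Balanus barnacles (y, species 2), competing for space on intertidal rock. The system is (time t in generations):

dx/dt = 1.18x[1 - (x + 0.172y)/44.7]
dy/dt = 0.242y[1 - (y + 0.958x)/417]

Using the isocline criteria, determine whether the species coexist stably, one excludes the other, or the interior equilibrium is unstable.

species 2 excludes species 1

Compare the nullcline intercepts: K1/α12 = 44.7/0.172 = 260 < K2 = 417; K2/α21 = 417/0.958 = 435 > K1 = 44.7.
Since the inequalities point opposite ways, species 2 can invade but species 1 cannot.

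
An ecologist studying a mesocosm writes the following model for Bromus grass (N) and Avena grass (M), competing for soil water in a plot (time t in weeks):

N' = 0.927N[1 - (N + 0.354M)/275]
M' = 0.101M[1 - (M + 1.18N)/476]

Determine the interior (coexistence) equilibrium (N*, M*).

N* ≈ 183, M* ≈ 260

Setting both brackets to zero gives the nullclines N + 0.354M = 275 and 1.18N + M = 476.
Substituting M = 476 - 1.18N into the first: N(1 - 0.354·1.18) = 275 - 0.354·476.
So N* = 106/0.582 = 183, and then M* = 476 - 1.18·183 = 260.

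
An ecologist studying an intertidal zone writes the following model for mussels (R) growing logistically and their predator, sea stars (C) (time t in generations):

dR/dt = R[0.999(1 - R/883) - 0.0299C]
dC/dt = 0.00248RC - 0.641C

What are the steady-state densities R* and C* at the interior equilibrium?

From dC/dt = 0 with C > 0: 0.00248R* = 0.641, so R* = 258.
Substitute into dR/dt = 0: 0.999(1 - 258/883) = 0.0299C*.
The bracket is 0.707, giving C* = 0.707/0.0299 = 23.6.

R* ≈ 258, C* ≈ 23.6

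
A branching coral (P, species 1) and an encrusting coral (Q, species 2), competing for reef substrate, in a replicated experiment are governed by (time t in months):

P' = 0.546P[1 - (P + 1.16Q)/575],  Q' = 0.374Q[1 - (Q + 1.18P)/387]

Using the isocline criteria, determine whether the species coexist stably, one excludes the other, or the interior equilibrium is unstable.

species 1 excludes species 2

Compare the nullcline intercepts: K1/α12 = 575/1.16 = 496 > K2 = 387; K2/α21 = 387/1.18 = 328 < K1 = 575.
Since the inequalities point opposite ways, species 1 can invade but species 2 cannot.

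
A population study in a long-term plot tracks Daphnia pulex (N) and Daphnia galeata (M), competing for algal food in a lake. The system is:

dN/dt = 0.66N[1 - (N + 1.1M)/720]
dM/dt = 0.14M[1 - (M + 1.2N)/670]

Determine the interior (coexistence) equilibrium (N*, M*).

Setting both brackets to zero gives the nullclines N + 1.1M = 720 and 1.2N + M = 670.
Substituting M = 670 - 1.2N into the first: N(1 - 1.1·1.2) = 720 - 1.1·670.
So N* = -17/-0.32 = 53.1, and then M* = 670 - 1.2·53.1 = 606.

N* ≈ 53.1, M* ≈ 606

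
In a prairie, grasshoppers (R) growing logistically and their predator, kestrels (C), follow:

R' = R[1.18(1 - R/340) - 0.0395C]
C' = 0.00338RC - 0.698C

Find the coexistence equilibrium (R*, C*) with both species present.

From dC/dt = 0 with C > 0: 0.00338R* = 0.698, so R* = 207.
Substitute into dR/dt = 0: 1.18(1 - 207/340) = 0.0395C*.
The bracket is 0.393, giving C* = 0.463/0.0395 = 11.7.

R* ≈ 207, C* ≈ 11.7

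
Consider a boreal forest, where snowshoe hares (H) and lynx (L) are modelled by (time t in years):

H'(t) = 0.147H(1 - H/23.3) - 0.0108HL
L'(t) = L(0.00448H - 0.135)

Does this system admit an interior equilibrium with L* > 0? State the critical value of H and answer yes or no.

Threshold H = 30.1; K < 30.1, so no, the predator goes extinct.

The predator equation gives dL/dt > 0 only when H > 0.135/0.00448 = 30.1.
Without the predator, H → K = 23.3. Since 23.3 < 30.1, the predator cannot invade.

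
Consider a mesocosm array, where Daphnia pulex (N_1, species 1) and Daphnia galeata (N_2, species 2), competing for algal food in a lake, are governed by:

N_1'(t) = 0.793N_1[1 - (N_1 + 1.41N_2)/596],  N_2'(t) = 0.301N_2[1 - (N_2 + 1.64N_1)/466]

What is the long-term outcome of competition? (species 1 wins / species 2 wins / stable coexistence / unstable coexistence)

unstable coexistence (outcome depends on initial conditions)

Compare the nullcline intercepts: K1/α12 = 596/1.41 = 423 < K2 = 466; K2/α21 = 466/1.64 = 284 < K1 = 596.
Since both are reversed, neither can invade when rare; the interior point is a saddle.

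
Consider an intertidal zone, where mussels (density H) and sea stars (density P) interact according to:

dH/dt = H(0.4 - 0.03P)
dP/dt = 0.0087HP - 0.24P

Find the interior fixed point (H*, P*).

Set dP/dt = 0 with P > 0: 0.0087H - 0.24 = 0, so H* = 0.24/0.0087 = 27.6.
Set dH/dt = 0 with H > 0: 0.4 - 0.03P = 0, so P* = 0.4/0.03 = 13.3.

H* ≈ 27.6, P* ≈ 13.3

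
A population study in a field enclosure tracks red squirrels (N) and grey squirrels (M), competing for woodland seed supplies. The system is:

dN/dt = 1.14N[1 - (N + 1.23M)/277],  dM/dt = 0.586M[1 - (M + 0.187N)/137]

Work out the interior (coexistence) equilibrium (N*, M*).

N* ≈ 141, M* ≈ 111

Setting both brackets to zero gives the nullclines N + 1.23M = 277 and 0.187N + M = 137.
Substituting M = 137 - 0.187N into the first: N(1 - 1.23·0.187) = 277 - 1.23·137.
So N* = 108/0.77 = 141, and then M* = 137 - 0.187·141 = 111.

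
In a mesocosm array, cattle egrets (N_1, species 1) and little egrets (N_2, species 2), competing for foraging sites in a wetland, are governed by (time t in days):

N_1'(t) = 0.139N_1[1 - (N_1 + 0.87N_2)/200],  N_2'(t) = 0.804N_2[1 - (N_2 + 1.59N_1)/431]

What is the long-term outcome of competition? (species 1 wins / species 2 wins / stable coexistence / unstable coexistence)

species 2 excludes species 1

Compare the nullcline intercepts: K1/α12 = 200/0.87 = 230 < K2 = 431; K2/α21 = 431/1.59 = 271 > K1 = 200.
Since the inequalities point opposite ways, species 2 can invade but species 1 cannot.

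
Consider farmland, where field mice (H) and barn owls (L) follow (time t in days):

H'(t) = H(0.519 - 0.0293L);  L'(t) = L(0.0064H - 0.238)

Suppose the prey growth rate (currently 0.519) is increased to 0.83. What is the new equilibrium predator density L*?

L* ≈ 28.3

At the interior fixed point, setting dH/dt = 0 with H > 0 fixes L* = (prey growth rate)/(HL coefficient) — independent of the other coefficients.
With the change, L* = 0.83/0.0293 = 28.3; it rises from 17.7.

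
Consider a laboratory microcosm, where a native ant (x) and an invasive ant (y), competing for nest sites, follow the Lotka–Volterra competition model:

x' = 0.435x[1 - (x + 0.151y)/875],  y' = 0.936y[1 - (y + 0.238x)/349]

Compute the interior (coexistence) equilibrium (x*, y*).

x* ≈ 853, y* ≈ 146

Setting both brackets to zero gives the nullclines x + 0.151y = 875 and 0.238x + y = 349.
Substituting y = 349 - 0.238x into the first: x(1 - 0.151·0.238) = 875 - 0.151·349.
So x* = 822/0.964 = 853, and then y* = 349 - 0.238·853 = 146.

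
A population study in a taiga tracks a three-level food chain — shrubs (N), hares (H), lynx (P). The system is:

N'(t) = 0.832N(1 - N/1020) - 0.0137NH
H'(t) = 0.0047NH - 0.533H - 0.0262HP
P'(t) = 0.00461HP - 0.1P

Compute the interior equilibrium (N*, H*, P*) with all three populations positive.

N* ≈ 656, H* ≈ 21.7, P* ≈ 97.3

From dP/dt = 0: 0.00461H* = 0.1, so H* = 21.7.
From dN/dt = 0: 0.832(1 - N*/1020) = 0.0137·21.7, giving N* = 1020·(1 - 0.357) = 656.
From dH/dt = 0: 0.0047·656 - 0.533 = 0.0262P*, so P* = 2.55/0.0262 = 97.3.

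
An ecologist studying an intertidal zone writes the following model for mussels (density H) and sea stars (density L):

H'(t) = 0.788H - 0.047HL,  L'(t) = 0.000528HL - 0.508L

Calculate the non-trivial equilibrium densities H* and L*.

Set dL/dt = 0 with L > 0: 0.000528H - 0.508 = 0, so H* = 0.508/0.000528 = 962.
Set dH/dt = 0 with H > 0: 0.788 - 0.047L = 0, so L* = 0.788/0.047 = 16.8.

H* ≈ 962, L* ≈ 16.8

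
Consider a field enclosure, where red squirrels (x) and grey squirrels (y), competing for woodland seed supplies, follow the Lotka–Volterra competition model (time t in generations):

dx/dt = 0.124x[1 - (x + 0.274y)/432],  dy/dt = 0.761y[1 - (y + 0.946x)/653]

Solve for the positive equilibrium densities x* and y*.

x* ≈ 342, y* ≈ 330

Setting both brackets to zero gives the nullclines x + 0.274y = 432 and 0.946x + y = 653.
Substituting y = 653 - 0.946x into the first: x(1 - 0.274·0.946) = 432 - 0.274·653.
So x* = 253/0.741 = 342, and then y* = 653 - 0.946·342 = 330.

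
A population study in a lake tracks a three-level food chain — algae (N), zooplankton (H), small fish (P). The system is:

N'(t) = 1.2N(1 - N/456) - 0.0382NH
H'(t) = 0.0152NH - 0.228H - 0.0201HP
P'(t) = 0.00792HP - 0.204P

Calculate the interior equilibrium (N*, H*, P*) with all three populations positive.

N* ≈ 82.1, H* ≈ 25.8, P* ≈ 50.7

From dP/dt = 0: 0.00792H* = 0.204, so H* = 25.8.
From dN/dt = 0: 1.2(1 - N*/456) = 0.0382·25.8, giving N* = 456·(1 - 0.82) = 82.1.
From dH/dt = 0: 0.0152·82.1 - 0.228 = 0.0201P*, so P* = 1.02/0.0201 = 50.7.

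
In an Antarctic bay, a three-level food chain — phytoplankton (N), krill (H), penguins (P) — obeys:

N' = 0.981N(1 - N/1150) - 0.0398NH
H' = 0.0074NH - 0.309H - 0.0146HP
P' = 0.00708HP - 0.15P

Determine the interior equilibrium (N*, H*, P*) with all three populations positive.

From dP/dt = 0: 0.00708H* = 0.15, so H* = 21.2.
From dN/dt = 0: 0.981(1 - N*/1150) = 0.0398·21.2, giving N* = 1150·(1 - 0.86) = 162.
From dH/dt = 0: 0.0074·162 - 0.309 = 0.0146P*, so P* = 0.886/0.0146 = 60.7.

N* ≈ 162, H* ≈ 21.2, P* ≈ 60.7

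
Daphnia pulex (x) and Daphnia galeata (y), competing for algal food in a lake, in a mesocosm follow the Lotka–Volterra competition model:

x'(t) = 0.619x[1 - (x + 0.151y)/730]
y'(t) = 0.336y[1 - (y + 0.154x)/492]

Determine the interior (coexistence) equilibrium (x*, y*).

x* ≈ 671, y* ≈ 389

Setting both brackets to zero gives the nullclines x + 0.151y = 730 and 0.154x + y = 492.
Substituting y = 492 - 0.154x into the first: x(1 - 0.151·0.154) = 730 - 0.151·492.
So x* = 656/0.977 = 671, and then y* = 492 - 0.154·671 = 389.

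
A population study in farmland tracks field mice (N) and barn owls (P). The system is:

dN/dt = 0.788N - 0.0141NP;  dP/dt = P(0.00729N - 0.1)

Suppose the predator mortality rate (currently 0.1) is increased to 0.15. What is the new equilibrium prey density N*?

At the interior fixed point, setting dP/dt = 0 with P > 0 fixes N* = (predator death rate)/(NP coefficient) — independent of the other coefficients.
With the change, N* = 0.15/0.00729 = 20.6; it rises from 13.7.

N* ≈ 20.6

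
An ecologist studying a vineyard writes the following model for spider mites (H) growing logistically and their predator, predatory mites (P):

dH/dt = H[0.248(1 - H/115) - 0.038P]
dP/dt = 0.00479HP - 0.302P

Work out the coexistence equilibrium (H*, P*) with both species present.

H* ≈ 63, P* ≈ 2.95

From dP/dt = 0 with P > 0: 0.00479H* = 0.302, so H* = 63.
Substitute into dH/dt = 0: 0.248(1 - 63/115) = 0.038P*.
The bracket is 0.452, giving P* = 0.112/0.038 = 2.95.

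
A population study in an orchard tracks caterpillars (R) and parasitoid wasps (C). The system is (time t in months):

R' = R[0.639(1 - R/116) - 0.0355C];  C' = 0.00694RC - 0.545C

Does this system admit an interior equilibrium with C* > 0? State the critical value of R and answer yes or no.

The predator equation gives dC/dt > 0 only when R > 0.545/0.00694 = 78.5.
Without the predator, R → K = 116. Since 116 > 78.5, the predator can invade and persist.

Threshold R = 78.5; K > 78.5, so yes, the predator persists.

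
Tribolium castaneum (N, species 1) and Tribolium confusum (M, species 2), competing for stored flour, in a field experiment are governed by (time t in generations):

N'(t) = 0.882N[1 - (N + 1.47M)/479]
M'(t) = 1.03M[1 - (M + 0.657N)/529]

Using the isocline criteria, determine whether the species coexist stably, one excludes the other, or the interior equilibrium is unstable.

Compare the nullcline intercepts: K1/α12 = 479/1.47 = 326 < K2 = 529; K2/α21 = 529/0.657 = 805 > K1 = 479.
Since the inequalities point opposite ways, species 2 can invade but species 1 cannot.

species 2 excludes species 1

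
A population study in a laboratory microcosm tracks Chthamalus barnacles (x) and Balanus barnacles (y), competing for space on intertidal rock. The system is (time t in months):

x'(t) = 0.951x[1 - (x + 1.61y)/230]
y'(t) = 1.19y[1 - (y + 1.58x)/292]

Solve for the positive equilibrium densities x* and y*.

Setting both brackets to zero gives the nullclines x + 1.61y = 230 and 1.58x + y = 292.
Substituting y = 292 - 1.58x into the first: x(1 - 1.61·1.58) = 230 - 1.61·292.
So x* = -240/-1.54 = 156, and then y* = 292 - 1.58·156 = 46.2.

x* ≈ 156, y* ≈ 46.2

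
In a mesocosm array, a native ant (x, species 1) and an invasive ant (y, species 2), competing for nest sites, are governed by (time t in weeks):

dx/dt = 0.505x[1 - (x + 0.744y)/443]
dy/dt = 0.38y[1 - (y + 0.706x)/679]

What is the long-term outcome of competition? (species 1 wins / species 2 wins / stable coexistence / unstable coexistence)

species 2 excludes species 1

Compare the nullcline intercepts: K1/α12 = 443/0.744 = 595 < K2 = 679; K2/α21 = 679/0.706 = 962 > K1 = 443.
Since the inequalities point opposite ways, species 2 can invade but species 1 cannot.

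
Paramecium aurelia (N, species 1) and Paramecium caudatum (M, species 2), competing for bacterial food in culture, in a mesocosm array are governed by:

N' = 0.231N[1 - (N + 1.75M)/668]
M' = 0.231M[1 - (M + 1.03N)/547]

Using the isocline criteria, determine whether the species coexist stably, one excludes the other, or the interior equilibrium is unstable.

unstable coexistence (outcome depends on initial conditions)

Compare the nullcline intercepts: K1/α12 = 668/1.75 = 382 < K2 = 547; K2/α21 = 547/1.03 = 531 < K1 = 668.
Since both are reversed, neither can invade when rare; the interior point is a saddle.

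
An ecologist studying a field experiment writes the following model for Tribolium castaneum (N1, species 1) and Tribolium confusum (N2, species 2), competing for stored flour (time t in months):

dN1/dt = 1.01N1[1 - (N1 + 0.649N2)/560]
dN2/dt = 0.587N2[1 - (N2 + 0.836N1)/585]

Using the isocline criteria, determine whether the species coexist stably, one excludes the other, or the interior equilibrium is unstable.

Compare the nullcline intercepts: K1/α12 = 560/0.649 = 863 > K2 = 585; K2/α21 = 585/0.836 = 700 > K1 = 560.
Since both inequalities hold, each species can invade when rare, so the interior equilibrium is stable.

stable coexistence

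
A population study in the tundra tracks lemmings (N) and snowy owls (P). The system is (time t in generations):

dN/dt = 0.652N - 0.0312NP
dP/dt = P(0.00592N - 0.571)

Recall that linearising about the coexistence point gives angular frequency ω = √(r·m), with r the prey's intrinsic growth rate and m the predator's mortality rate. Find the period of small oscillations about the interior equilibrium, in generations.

T ≈ 10.3 generations

Here r = 0.652 and m = 0.571, so r·m = 0.372.
ω = √0.372 = 0.61 per generation, hence T = 2π/ω ≈ 10.3 generations.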